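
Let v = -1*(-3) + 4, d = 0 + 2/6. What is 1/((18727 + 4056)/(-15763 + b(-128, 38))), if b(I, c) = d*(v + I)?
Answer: -47410/68349 ≈ -0.69365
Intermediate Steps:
d = ⅓ (d = 0 + 2*(⅙) = 0 + ⅓ = ⅓ ≈ 0.33333)
v = 7 (v = 3 + 4 = 7)
b(I, c) = 7/3 + I/3 (b(I, c) = (7 + I)/3 = 7/3 + I/3)
1/((18727 + 4056)/(-15763 + b(-128, 38))) = 1/((18727 + 4056)/(-15763 + (7/3 + (⅓)*(-128)))) = 1/(22783/(-15763 + (7/3 - 128/3))) = 1/(22783/(-15763 - 121/3)) = 1/(22783/(-47410/3)) = 1/(22783*(-3/47410)) = 1/(-68349/47410) = -47410/68349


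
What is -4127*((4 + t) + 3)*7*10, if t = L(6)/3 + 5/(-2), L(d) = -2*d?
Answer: -144445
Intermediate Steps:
t = -13/2 (t = -2*6/3 + 5/(-2) = -12*⅓ + 5*(-½) = -4 - 5/2 = -13/2 ≈ -6.5000)
-4127*((4 + t) + 3)*7*10 = -4127*((4 - 13/2) + 3)*7*10 = -4127*(-5/2 + 3)*7*10 = -4127*(½)*7*10 = -28889*10/2 = -4127*35 = -144445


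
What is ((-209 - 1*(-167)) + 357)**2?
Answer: 99225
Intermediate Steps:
((-209 - 1*(-167)) + 357)**2 = ((-209 + 167) + 357)**2 = (-42 + 357)**2 = 315**2 = 99225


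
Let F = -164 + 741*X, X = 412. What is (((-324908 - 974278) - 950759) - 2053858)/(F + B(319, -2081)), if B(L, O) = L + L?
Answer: -1434601/101922 ≈ -14.075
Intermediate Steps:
B(L, O) = 2*L
F = 305128 (F = -164 + 741*412 = -164 + 305292 = 305128)
(((-324908 - 974278) - 950759) - 2053858)/(F + B(319, -2081)) = (((-324908 - 974278) - 950759) - 2053858)/(305128 + 2*319) = ((-1299186 - 950759) - 2053858)/(305128 + 638) = (-2249945 - 2053858)/305766 = -4303803*1/305766 = -1434601/101922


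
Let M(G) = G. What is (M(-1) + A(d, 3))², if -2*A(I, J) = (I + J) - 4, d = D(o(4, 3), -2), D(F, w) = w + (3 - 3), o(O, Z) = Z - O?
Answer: ¼ ≈ 0.25000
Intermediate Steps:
D(F, w) = w (D(F, w) = w + 0 = w)
d = -2
A(I, J) = 2 - I/2 - J/2 (A(I, J) = -((I + J) - 4)/2 = -(-4 + I + J)/2 = 2 - I/2 - J/2)
(M(-1) + A(d, 3))² = (-1 + (2 - ½*(-2) - ½*3))² = (-1 + (2 + 1 - 3/2))² = (-1 + 3/2)² = (½)² = ¼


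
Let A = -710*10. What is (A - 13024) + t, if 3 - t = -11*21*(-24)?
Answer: -25665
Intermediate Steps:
A = -7100
t = -5541 (t = 3 - (-11*21)*(-24) = 3 - (-231)*(-24) = 3 - 1*5544 = 3 - 5544 = -5541)
(A - 13024) + t = (-7100 - 13024) - 5541 = -20124 - 5541 = -25665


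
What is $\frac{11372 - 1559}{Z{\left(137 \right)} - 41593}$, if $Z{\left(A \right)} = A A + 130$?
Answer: $- \frac{9813}{22694} \approx -0.4324$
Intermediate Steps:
$Z{\left(A \right)} = 130 + A^{2}$ ($Z{\left(A \right)} = A^{2} + 130 = 130 + A^{2}$)
$\frac{11372 - 1559}{Z{\left(137 \right)} - 41593} = \frac{11372 - 1559}{\left(130 + 137^{2}\right) - 41593} = \frac{9813}{\left(130 + 18769\right) - 41593} = \frac{9813}{18899 - 41593} = \frac{9813}{-22694} = 9813 \left(- \frac{1}{22694}\right) = - \frac{9813}{22694}$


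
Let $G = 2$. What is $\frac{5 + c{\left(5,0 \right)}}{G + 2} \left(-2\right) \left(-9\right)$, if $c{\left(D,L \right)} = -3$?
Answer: $9$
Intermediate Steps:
$\frac{5 + c{\left(5,0 \right)}}{G + 2} \left(-2\right) \left(-9\right) = \frac{5 - 3}{2 + 2} \left(-2\right) \left(-9\right) = \frac{2}{4} \left(-2\right) \left(-9\right) = 2 \cdot \frac{1}{4} \left(-2\right) \left(-9\right) = \frac{1}{2} \left(-2\right) \left(-9\right) = \left(-1\right) \left(-9\right) = 9$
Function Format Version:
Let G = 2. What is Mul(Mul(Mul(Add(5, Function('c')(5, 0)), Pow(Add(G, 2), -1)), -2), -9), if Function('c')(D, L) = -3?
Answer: 9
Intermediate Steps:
Mul(Mul(Mul(Add(5, Function('c')(5, 0)), Pow(Add(G, 2), -1)), -2), -9) = Mul(Mul(Mul(Add(5, -3), Pow(Add(2, 2), -1)), -2), -9) = Mul(Mul(Mul(2, Pow(4, -1)), -2), -9) = Mul(Mul(Mul(2, Rational(1, 4)), -2), -9) = Mul(Mul(Rational(1, 2), -2), -9) = Mul(-1, -9) = 9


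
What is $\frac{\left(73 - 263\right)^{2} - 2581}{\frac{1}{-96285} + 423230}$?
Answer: $\frac{3227376915}{40750700549} \approx 0.079198$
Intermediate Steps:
$\frac{\left(73 - 263\right)^{2} - 2581}{\frac{1}{-96285} + 423230} = \frac{\left(-190\right)^{2} - 2581}{- \frac{1}{96285} + 423230} = \frac{36100 - 2581}{\frac{40750700549}{96285}} = 33519 \cdot \frac{96285}{40750700549} = \frac{3227376915}{40750700549}$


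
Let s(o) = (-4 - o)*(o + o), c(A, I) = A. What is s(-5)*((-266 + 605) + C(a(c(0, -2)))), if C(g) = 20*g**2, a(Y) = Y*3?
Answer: -3390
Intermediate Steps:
a(Y) = 3*Y
s(o) = 2*o*(-4 - o) (s(o) = (-4 - o)*(2*o) = 2*o*(-4 - o))
s(-5)*((-266 + 605) + C(a(c(0, -2)))) = (-2*(-5)*(4 - 5))*((-266 + 605) + 20*(3*0)**2) = (-2*(-5)*(-1))*(339 + 20*0**2) = -10*(339 + 20*0) = -10*(339 + 0) = -10*339 = -3390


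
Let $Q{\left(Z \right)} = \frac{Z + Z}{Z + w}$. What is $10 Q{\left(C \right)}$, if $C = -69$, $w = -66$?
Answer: $\frac{92}{9} \approx 10.222$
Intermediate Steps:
$Q{\left(Z \right)} = \frac{2 Z}{-66 + Z}$ ($Q{\left(Z \right)} = \frac{Z + Z}{Z - 66} = \frac{2 Z}{-66 + Z}$)
$10 Q{\left(C \right)} = 10 \cdot 2 \left(-69\right) \frac{1}{-66 - 69} = 10 \cdot 2 \left(-69\right) \frac{1}{-135} = 10 \cdot 2 \left(-69\right) \left(- \frac{1}{135}\right) = 10 \cdot \frac{46}{45} = \frac{92}{9}$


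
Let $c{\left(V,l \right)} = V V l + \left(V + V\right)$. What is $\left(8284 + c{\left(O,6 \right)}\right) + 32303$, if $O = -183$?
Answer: $241155$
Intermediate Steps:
$c{\left(V,l \right)} = 2 V + l V^{2}$ ($c{\left(V,l \right)} = V^{2} l + 2 V = l V^{2} + 2 V = 2 V + l V^{2}$)
$\left(8284 + c{\left(O,6 \right)}\right) + 32303 = \left(8284 - 183 \left(2 - 1098\right)\right) + 32303 = \left(8284 - -200568\right) + 32303 = \left(8284 + 200568\right) + 32303 = 208852 + 32303 = 241155$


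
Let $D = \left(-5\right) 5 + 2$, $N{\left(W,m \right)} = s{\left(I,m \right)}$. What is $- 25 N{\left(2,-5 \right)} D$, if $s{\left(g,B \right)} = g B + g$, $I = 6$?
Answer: $-13800$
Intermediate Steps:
$s{\left(g,B \right)} = g + B g$ ($s{\left(g,B \right)} = B g + g = g + B g$)
$N{\left(W,m \right)} = 6 + 6 m$ ($N{\left(W,m \right)} = 6 \left(1 + m\right) = 6 + 6 m$)
$D = -23$ ($D = -25 + 2 = -23$)
$- 25 N{\left(2,-5 \right)} D = - 25 \left(6 + 6 \left(-5\right)\right) \left(-23\right) = - 25 \left(6 - 30\right) \left(-23\right) = \left(-25\right) \left(-24\right) \left(-23\right) = 600 \left(-23\right) = -13800$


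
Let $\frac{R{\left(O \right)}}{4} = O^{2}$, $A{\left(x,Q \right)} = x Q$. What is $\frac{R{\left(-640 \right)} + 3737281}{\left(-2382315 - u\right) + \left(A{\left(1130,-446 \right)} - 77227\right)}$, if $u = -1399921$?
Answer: $- \frac{5375681}{1563601} \approx -3.438$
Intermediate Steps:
$A{\left(x,Q \right)} = Q x$
$R{\left(O \right)} = 4 O^{2}$
$\frac{R{\left(-640 \right)} + 3737281}{\left(-2382315 - u\right) + \left(A{\left(1130,-446 \right)} - 77227\right)} = \frac{4 \left(-640\right)^{2} + 3737281}{\left(-2382315 - -1399921\right) - 581207} = \frac{4 \cdot 409600 + 3737281}{\left(-2382315 + 1399921\right) - 581207} = \frac{1638400 + 3737281}{-982394 - 581207} = \frac{5375681}{-1563601} = 5375681 \left(- \frac{1}{1563601}\right) = - \frac{5375681}{1563601}$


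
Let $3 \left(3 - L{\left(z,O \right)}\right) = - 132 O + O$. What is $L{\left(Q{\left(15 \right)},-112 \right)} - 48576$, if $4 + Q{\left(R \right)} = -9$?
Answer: $- \frac{160391}{3} \approx -53464.0$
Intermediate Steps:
$Q{\left(R \right)} = -13$ ($Q{\left(R \right)} = -4 - 9 = -13$)
$L{\left(z,O \right)} = 3 + \frac{131 O}{3}$ ($L{\left(z,O \right)} = 3 - \frac{- 132 O + O}{3} = 3 - \frac{\left(-131\right) O}{3} = 3 + \frac{131 O}{3}$)
$L{\left(Q{\left(15 \right)},-112 \right)} - 48576 = \left(3 + \frac{131}{3} \left(-112\right)\right) - 48576 = \left(3 - \frac{14672}{3}\right) - 48576 = - \frac{14663}{3} - 48576 = - \frac{160391}{3}$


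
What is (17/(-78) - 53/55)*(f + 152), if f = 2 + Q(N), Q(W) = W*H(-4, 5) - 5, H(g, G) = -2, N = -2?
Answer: -258519/1430 ≈ -180.78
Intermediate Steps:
Q(W) = -5 - 2*W (Q(W) = W*(-2) - 5 = -2*W - 5 = -5 - 2*W)
f = 1 (f = 2 + (-5 - 2*(-2)) = 2 + (-5 + 4) = 2 - 1 = 1)
(17/(-78) - 53/55)*(f + 152) = (17/(-78) - 53/55)*(1 + 152) = (17*(-1/78) - 53*1/55)*153 = (-17/78 - 53/55)*153 = -5069/4290*153 = -258519/1430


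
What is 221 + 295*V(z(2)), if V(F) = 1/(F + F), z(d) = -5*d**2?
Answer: 1709/8 ≈ 213.63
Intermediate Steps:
V(F) = 1/(2*F)
221 + 295*V(z(2)) = 221 + 295*(1/(2*((-5*2**2)))) = 221 + 295*(1/(2*((-5*4)))) = 221 + 295*((1/2)/(-20)) = 221 + 295*((1/2)*(-1/20)) = 221 + 295*(-1/40) = 221 - 59/8 = 1709/8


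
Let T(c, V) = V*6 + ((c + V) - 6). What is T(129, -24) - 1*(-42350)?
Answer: 42305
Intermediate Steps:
T(c, V) = -6 + c + 7*V (T(c, V) = 6*V + ((V + c) - 6) = 6*V + (-6 + V + c) = -6 + c + 7*V)
T(129, -24) - 1*(-42350) = (-6 + 129 + 7*(-24)) - 1*(-42350) = (-6 + 129 - 168) + 42350 = -45 + 42350 = 42305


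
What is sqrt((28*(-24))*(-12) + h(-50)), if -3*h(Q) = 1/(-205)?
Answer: sqrt(3050007015)/615 ≈ 89.800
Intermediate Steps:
h(Q) = 1/615 (h(Q) = -1/3/(-205) = -1/3*(-1/205) = 1/615)
sqrt((28*(-24))*(-12) + h(-50)) = sqrt((28*(-24))*(-12) + 1/615) = sqrt(-672*(-12) + 1/615) = sqrt(8064 + 1/615) = sqrt(4959361/615) = sqrt(3050007015)/615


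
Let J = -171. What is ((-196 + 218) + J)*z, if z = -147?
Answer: 21903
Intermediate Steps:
((-196 + 218) + J)*z = ((-196 + 218) - 171)*(-147) = (22 - 171)*(-147) = -149*(-147) = 21903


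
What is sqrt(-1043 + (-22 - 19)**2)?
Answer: sqrt(638) ≈ 25.259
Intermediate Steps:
sqrt(-1043 + (-22 - 19)**2) = sqrt(-1043 + (-41)**2) = sqrt(-1043 + 1681) = sqrt(638)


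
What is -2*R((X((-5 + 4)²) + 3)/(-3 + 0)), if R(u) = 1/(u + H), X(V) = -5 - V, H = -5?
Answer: ½ ≈ 0.50000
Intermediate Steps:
R(u) = 1/(-5 + u) (R(u) = 1/(u - 5) = 1/(-5 + u))
-2*R((X((-5 + 4)²) + 3)/(-3 + 0)) = -2/(-5 + ((-5 - (-5 + 4)²) + 3)/(-3 + 0)) = -2/(-5 + ((-5 - 1*(-1)²) + 3)/(-3)) = -2/(-5 + ((-5 - 1*1) + 3)*(-⅓)) = -2/(-5 + ((-5 - 1) + 3)*(-⅓)) = -2/(-5 + (-6 + 3)*(-⅓)) = -2/(-5 - 3*(-⅓)) = -2/(-5 + 1) = -2/(-4) = -2*(-¼) = ½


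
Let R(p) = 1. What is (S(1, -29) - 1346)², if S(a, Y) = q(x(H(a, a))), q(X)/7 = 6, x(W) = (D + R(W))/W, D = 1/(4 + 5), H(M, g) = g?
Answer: 1700416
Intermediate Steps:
D = ⅑ (D = 1/9 = ⅑ ≈ 0.11111)
x(W) = 10/(9*W) (x(W) = (⅑ + 1)/W = 10/(9*W))
q(X) = 42 (q(X) = 7*6 = 42)
S(a, Y) = 42
(S(1, -29) - 1346)² = (42 - 1346)² = (-1304)² = 1700416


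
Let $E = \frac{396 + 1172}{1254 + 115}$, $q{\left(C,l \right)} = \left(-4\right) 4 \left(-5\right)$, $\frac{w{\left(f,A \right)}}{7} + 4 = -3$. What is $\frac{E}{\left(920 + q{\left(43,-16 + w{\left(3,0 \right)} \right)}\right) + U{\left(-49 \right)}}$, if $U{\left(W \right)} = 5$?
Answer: $\frac{1568}{1375845} \approx 0.0011397$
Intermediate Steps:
$w{\left(f,A \right)} = -49$ ($w{\left(f,A \right)} = -28 + 7 \left(-3\right) = -28 - 21 = -49$)
$q{\left(C,l \right)} = 80$ ($q{\left(C,l \right)} = \left(-16\right) \left(-5\right) = 80$)
$E = \frac{1568}{1369} \approx 1.1454$
$\frac{E}{\left(920 + q{\left(43,-16 + w{\left(3,0 \right)} \right)}\right) + U{\left(-49 \right)}} = \frac{1568}{1369 \left(\left(920 + 80\right) + 5\right)} = \frac{1568}{1369 \left(1000 + 5\right)} = \frac{1568}{1369 \cdot 1005} = \frac{1568}{1369} \cdot \frac{1}{1005} = \frac{1568}{1375845}$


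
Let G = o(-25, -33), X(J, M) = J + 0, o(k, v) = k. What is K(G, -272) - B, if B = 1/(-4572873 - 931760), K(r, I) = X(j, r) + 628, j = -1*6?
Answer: 3423881727/5504633 ≈ 622.00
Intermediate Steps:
j = -6
X(J, M) = J
G = -25
K(r, I) = 622 (K(r, I) = -6 + 628 = 622)
B = -1/5504633 (B = 1/(-5504633) = -1/5504633 ≈ -1.8167e-7)
K(G, -272) - B = 622 - 1*(-1/5504633) = 622 + 1/5504633 = 3423881727/5504633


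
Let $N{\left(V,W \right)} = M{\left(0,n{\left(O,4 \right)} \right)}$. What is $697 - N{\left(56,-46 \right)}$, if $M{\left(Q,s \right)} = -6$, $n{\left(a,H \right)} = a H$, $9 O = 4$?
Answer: $703$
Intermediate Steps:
$O = \frac{4}{9}$ ($O = \frac{1}{9} \cdot 4 = \frac{4}{9} \approx 0.44444$)
$n{\left(a,H \right)} = H a$
$N{\left(V,W \right)} = -6$
$697 - N{\left(56,-46 \right)} = 697 - -6 = 697 + 6 = 703$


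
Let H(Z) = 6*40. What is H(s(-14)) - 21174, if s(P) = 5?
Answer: -20934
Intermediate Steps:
H(Z) = 240
H(s(-14)) - 21174 = 240 - 21174 = -20934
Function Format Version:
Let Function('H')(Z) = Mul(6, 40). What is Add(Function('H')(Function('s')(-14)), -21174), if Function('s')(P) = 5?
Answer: -20934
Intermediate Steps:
Function('H')(Z) = 240
Add(Function('H')(Function('s')(-14)), -21174) = Add(240, -21174) = -20934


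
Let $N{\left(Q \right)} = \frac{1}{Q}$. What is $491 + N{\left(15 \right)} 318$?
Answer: $\frac{2561}{5} \approx 512.2$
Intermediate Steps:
$491 + N{\left(15 \right)} 318 = 491 + \frac{1}{15} \cdot 318 = 491 + \frac{106}{5} = \frac{2561}{5}$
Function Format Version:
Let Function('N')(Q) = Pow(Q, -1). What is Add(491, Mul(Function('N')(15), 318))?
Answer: Rational(2561, 5) ≈ 512.20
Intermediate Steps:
Add(491, Mul(Function('N')(15), 318)) = Add(491, Mul(Pow(15, -1), 318)) = Add(491, Mul(Rational(1, 15), 318)) = Add(491, Rational(106, 5)) = Rational(2561, 5)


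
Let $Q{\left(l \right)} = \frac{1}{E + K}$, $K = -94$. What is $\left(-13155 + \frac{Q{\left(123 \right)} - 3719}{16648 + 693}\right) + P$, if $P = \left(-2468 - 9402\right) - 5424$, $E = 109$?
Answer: $- \frac{7920297419}{260115} \approx -30449.0$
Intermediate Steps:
$Q{\left(l \right)} = \frac{1}{15}$ ($Q{\left(l \right)} = \frac{1}{109 - 94} = \frac{1}{15}$)
$P = -17294$ ($P = -11870 - 5424 = -17294$)
$\left(-13155 + \frac{Q{\left(123 \right)} - 3719}{16648 + 693}\right) + P = \left(-13155 + \frac{\frac{1}{15} - 3719}{16648 + 693}\right) - 17294 = \left(-13155 - \frac{55784}{15 \cdot 17341}\right) - 17294 = \left(-13155 - \frac{55784}{260115}\right) - 17294 = - \frac{3421868609}{260115} - 17294 = - \frac{7920297419}{260115}$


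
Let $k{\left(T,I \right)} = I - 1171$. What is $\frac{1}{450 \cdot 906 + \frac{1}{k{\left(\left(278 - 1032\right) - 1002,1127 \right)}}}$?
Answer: $\frac{44}{17938799} \approx 2.4528 \cdot 10^{-6}$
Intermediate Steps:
$k{\left(T,I \right)} = -1171 + I$
$\frac{1}{450 \cdot 906 + \frac{1}{k{\left(\left(278 - 1032\right) - 1002,1127 \right)}}} = \frac{1}{450 \cdot 906 + \frac{1}{-1171 + 1127}} = \frac{1}{407700 + \frac{1}{-44}} = \frac{1}{407700 - \frac{1}{44}} = \frac{1}{\frac{17938799}{44}} = \frac{44}{17938799}$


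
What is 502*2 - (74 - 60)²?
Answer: 808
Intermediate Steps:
502*2 - (74 - 60)² = 1004 - 1*14² = 1004 - 1*196 = 1004 - 196 = 808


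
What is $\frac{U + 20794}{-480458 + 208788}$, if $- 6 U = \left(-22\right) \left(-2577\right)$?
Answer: $- \frac{2269}{54334} \approx -0.04176$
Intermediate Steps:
$U = -9449$ ($U = - \frac{\left(-22\right) \left(-2577\right)}{6} = \left(- \frac{1}{6}\right) 56694 = -9449$)
$\frac{U + 20794}{-480458 + 208788} = \frac{-9449 + 20794}{-480458 + 208788} = \frac{11345}{-271670} = 11345 \left(- \frac{1}{271670}\right) = - \frac{2269}{54334}$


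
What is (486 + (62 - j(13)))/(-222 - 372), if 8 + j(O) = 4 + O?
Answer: -49/54 ≈ -0.90741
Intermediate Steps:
j(O) = -4 + O (j(O) = -8 + (4 + O) = -4 + O)
(486 + (62 - j(13)))/(-222 - 372) = (486 + (62 - (-4 + 13)))/(-222 - 372) = (486 + (62 - 1*9))/(-594) = (486 + (62 - 9))*(-1/594) = (486 + 53)*(-1/594) = 539*(-1/594) = -49/54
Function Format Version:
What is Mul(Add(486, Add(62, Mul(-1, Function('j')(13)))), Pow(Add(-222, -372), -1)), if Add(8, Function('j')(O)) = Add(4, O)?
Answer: Rational(-49, 54) ≈ -0.90741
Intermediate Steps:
Function('j')(O) = Add(-4, O) (Function('j')(O) = Add(-8, Add(4, O)) = Add(-4, O))
Mul(Add(486, Add(62, Mul(-1, Function('j')(13)))), Pow(Add(-222, -372), -1)) = Mul(Add(486, Add(62, Mul(-1, Add(-4, 13)))), Pow(Add(-222, -372), -1)) = Mul(Add(486, Add(62, Mul(-1, 9))), Pow(-594, -1)) = Mul(Add(486, Add(62, -9)), Rational(-1, 594)) = Mul(Add(486, 53), Rational(-1, 594)) = Mul(539, Rational(-1, 594)) = Rational(-49, 54)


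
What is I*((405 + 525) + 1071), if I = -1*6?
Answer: -12006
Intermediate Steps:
I = -6
I*((405 + 525) + 1071) = -6*((405 + 525) + 1071) = -6*(930 + 1071) = -6*2001 = -12006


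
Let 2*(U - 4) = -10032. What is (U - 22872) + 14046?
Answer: -13838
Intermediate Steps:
U = -5012 (U = 4 + (½)*(-10032) = 4 - 5016 = -5012)
(U - 22872) + 14046 = (-5012 - 22872) + 14046 = -27884 + 14046 = -13838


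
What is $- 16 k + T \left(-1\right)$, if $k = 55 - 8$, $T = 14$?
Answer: $-766$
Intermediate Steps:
$k = 47$
$- 16 k + T \left(-1\right) = \left(-16\right) 47 + 14 \left(-1\right) = -752 - 14 = -766$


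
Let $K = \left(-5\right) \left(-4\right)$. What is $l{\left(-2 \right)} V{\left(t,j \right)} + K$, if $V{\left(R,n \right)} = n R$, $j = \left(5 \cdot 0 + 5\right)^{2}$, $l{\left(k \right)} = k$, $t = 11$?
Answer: $-530$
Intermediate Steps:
$j = 25$ ($j = \left(0 + 5\right)^{2} = 5^{2} = 25$)
$V{\left(R,n \right)} = R n$
$K = 20$
$l{\left(-2 \right)} V{\left(t,j \right)} + K = - 2 \cdot 11 \cdot 25 + 20 = \left(-2\right) 275 + 20 = -550 + 20 = -530$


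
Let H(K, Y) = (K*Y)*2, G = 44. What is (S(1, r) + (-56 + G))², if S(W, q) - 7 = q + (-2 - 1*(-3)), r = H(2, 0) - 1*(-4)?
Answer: 0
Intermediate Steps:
H(K, Y) = 2*K*Y
r = 4 (r = 2*2*0 - 1*(-4) = 0 + 4 = 4)
S(W, q) = 8 + q (S(W, q) = 7 + (q + (-2 - 1*(-3))) = 7 + (q + (-2 + 3)) = 7 + (q + 1) = 7 + (1 + q) = 8 + q)
(S(1, r) + (-56 + G))² = ((8 + 4) + (-56 + 44))² = (12 - 12)² = 0² = 0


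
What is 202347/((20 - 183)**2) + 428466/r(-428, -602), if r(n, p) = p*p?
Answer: 42357637671/4814355938 ≈ 8.7982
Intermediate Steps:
r(n, p) = p**2
202347/((20 - 183)**2) + 428466/r(-428, -602) = 202347/((20 - 183)**2) + 428466/((-602)**2) = 202347/((-163)**2) + 428466/362404 = 202347/26569 + 428466*(1/362404) = 202347*(1/26569) + 214233/181202 = 202347/26569 + 214233/181202 = 42357637671/4814355938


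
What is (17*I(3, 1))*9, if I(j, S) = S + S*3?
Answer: 612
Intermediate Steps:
I(j, S) = 4*S (I(j, S) = S + 3*S = 4*S)
(17*I(3, 1))*9 = (17*(4*1))*9 = (17*4)*9 = 68*9 = 612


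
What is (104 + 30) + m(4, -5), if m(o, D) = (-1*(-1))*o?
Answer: 138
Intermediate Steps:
m(o, D) = o (m(o, D) = 1*o = o)
(104 + 30) + m(4, -5) = (104 + 30) + 4 = 134 + 4 = 138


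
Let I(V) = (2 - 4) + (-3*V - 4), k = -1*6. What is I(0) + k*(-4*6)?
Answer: 138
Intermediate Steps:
k = -6
I(V) = -6 - 3*V (I(V) = -2 + (-4 - 3*V) = -6 - 3*V)
I(0) + k*(-4*6) = (-6 - 3*0) - (-24)*6 = (-6 + 0) - 6*(-24) = -6 + 144 = 138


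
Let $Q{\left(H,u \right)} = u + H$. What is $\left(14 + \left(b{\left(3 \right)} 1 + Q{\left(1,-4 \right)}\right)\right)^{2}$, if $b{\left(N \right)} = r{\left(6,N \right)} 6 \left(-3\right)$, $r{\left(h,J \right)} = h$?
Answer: $9409$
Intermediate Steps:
$Q{\left(H,u \right)} = H + u$
$b{\left(N \right)} = -108$ ($b{\left(N \right)} = 6 \cdot 6 \left(-3\right) = 36 \left(-3\right) = -108$)
$\left(14 + \left(b{\left(3 \right)} 1 + Q{\left(1,-4 \right)}\right)\right)^{2} = \left(14 + \left(\left(-108\right) 1 + \left(1 - 4\right)\right)\right)^{2} = \left(14 - 111\right)^{2} = \left(-97\right)^{2} = 9409$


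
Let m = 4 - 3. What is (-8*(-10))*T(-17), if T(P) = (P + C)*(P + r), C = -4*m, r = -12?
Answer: 48720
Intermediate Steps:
m = 1
C = -4 (C = -4*1 = -4)
T(P) = (-12 + P)*(-4 + P) (T(P) = (P - 4)*(P - 12) = (-4 + P)*(-12 + P) = (-12 + P)*(-4 + P))
(-8*(-10))*T(-17) = (-8*(-10))*(48 + (-17)² - 16*(-17)) = 80*(48 + 289 + 272) = 80*609 = 48720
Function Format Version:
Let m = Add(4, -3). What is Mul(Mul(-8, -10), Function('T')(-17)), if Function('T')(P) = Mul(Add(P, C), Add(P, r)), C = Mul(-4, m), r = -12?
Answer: 48720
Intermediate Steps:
m = 1
C = -4 (C = Mul(-4, 1) = -4)
Function('T')(P) = Mul(Add(-12, P), Add(-4, P)) (Function('T')(P) = Mul(Add(P, -4), Add(P, -12)) = Mul(Add(-4, P), Add(-12, P)) = Mul(Add(-12, P), Add(-4, P)))
Mul(Mul(-8, -10), Function('T')(-17)) = Mul(Mul(-8, -10), Add(48, Pow(-17, 2), Mul(-16, -17))) = Mul(80, Add(48, 289, 272)) = Mul(80, 609) = 48720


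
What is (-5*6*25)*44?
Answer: -33000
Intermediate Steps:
(-5*6*25)*44 = -30*25*44 = -750*44 = -33000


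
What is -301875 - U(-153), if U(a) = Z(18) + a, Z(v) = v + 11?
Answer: -301751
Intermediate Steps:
Z(v) = 11 + v
U(a) = 29 + a (U(a) = (11 + 18) + a = 29 + a)
-301875 - U(-153) = -301875 - (29 - 153) = -301875 - 1*(-124) = -301875 + 124 = -301751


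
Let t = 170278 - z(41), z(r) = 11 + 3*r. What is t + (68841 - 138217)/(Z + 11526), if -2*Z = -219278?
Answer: 20615428384/121165 ≈ 1.7014e+5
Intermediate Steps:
Z = 109639 (Z = -½*(-219278) = 109639)
t = 170144 (t = 170278 - (11 + 3*41) = 170278 - (11 + 123) = 170278 - 1*134 = 170278 - 134 = 170144)
t + (68841 - 138217)/(Z + 11526) = 170144 + (68841 - 138217)/(109639 + 11526) = 170144 - 69376/121165 = 20615428384/121165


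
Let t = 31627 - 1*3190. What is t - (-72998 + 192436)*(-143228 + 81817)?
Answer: 7334835455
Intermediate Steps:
t = 28437 (t = 31627 - 3190 = 28437)
t - (-72998 + 192436)*(-143228 + 81817) = 28437 - (-72998 + 192436)*(-143228 + 81817) = 28437 - 119438*(-61411) = 28437 - 1*(-7334807018) = 28437 + 7334807018 = 7334835455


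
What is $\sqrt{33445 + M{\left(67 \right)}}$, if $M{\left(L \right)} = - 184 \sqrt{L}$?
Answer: $\sqrt{33445 - 184 \sqrt{67}} \approx 178.71$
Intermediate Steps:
$\sqrt{33445 + M{\left(67 \right)}} = \sqrt{33445 - 184 \sqrt{67}}$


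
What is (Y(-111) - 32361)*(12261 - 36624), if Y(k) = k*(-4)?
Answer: 777593871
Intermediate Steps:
Y(k) = -4*k
(Y(-111) - 32361)*(12261 - 36624) = (-4*(-111) - 32361)*(12261 - 36624) = (444 - 32361)*(-24363) = -31917*(-24363) = 777593871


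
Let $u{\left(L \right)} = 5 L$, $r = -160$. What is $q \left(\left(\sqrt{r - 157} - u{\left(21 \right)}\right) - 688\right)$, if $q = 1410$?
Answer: $-1118130 + 1410 i \sqrt{317} \approx -1.1181 \cdot 10^{6} + 25104.0 i$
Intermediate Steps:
$q \left(\left(\sqrt{r - 157} - u{\left(21 \right)}\right) - 688\right) = 1410 \left(\left(\sqrt{-160 - 157} - 5 \cdot 21\right) - 688\right) = 1410 \left(\left(\sqrt{-317} - 105\right) - 688\right) = 1410 \left(\left(i \sqrt{317} - 105\right) - 688\right) = 1410 \left(\left(-105 + i \sqrt{317}\right) - 688\right) = 1410 \left(-793 + i \sqrt{317}\right) = -1118130 + 1410 i \sqrt{317}$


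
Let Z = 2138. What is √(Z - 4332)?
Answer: I*√2194 ≈ 46.84*I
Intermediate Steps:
√(Z - 4332) = √(2138 - 4332) = √(-2194) = I*√2194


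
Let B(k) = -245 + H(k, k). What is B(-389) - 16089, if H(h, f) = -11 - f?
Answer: -15956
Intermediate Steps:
B(k) = -256 - k (B(k) = -245 + (-11 - k) = -256 - k)
B(-389) - 16089 = (-256 - 1*(-389)) - 16089 = (-256 + 389) - 16089 = 133 - 16089 = -15956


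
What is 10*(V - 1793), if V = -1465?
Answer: -32580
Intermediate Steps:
10*(V - 1793) = 10*(-1465 - 1793) = 10*(-3258) = -32580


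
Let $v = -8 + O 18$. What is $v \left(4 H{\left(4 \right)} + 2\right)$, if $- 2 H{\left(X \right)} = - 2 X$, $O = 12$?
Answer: $3744$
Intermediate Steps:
$H{\left(X \right)} = X$ ($H{\left(X \right)} = - \frac{\left(-2\right) X}{2} = X$)
$v = 208$ ($v = -8 + 12 \cdot 18 = -8 + 216 = 208$)
$v \left(4 H{\left(4 \right)} + 2\right) = 208 \left(4 \cdot 4 + 2\right) = 208 \left(16 + 2\right) = 208 \cdot 18 = 3744$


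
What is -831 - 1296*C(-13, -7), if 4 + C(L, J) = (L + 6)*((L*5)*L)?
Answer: 7670193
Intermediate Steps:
C(L, J) = -4 + 5*L²*(6 + L) (C(L, J) = -4 + (L + 6)*((L*5)*L) = -4 + (6 + L)*((5*L)*L) = -4 + (6 + L)*(5*L²) = -4 + 5*L²*(6 + L))
-831 - 1296*C(-13, -7) = -831 - 1296*(-4 + 5*(-13)³ + 30*(-13)²) = -831 - 1296*(-4 + 5*(-2197) + 30*169) = -831 - 1296*(-4 - 10985 + 5070) = -831 - 1296*(-5919) = -831 + 7671024 = 7670193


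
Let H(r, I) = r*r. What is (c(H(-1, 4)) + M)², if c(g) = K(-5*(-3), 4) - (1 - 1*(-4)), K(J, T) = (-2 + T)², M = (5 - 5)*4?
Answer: 1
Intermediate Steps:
H(r, I) = r²
M = 0 (M = 0*4 = 0)
c(g) = -1 (c(g) = (-2 + 4)² - (1 - 1*(-4)) = 2² - (1 + 4) = 4 - 1*5 = 4 - 5 = -1)
(c(H(-1, 4)) + M)² = (-1 + 0)² = (-1)² = 1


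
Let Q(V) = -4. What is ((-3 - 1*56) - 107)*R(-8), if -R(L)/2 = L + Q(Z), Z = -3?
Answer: -3984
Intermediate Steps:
R(L) = 8 - 2*L (R(L) = -2*(L - 4) = -2*(-4 + L) = 8 - 2*L)
((-3 - 1*56) - 107)*R(-8) = ((-3 - 1*56) - 107)*(8 - 2*(-8)) = ((-3 - 56) - 107)*(8 + 16) = (-59 - 107)*24 = -166*24 = -3984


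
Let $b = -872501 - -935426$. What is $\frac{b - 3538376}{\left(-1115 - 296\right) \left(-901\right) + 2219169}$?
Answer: $- \frac{496493}{498640} \approx -0.99569$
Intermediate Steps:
$b = 62925$ ($b = -872501 + 935426 = 62925$)
$\frac{b - 3538376}{\left(-1115 - 296\right) \left(-901\right) + 2219169} = \frac{62925 - 3538376}{\left(-1115 - 296\right) \left(-901\right) + 2219169} = - \frac{3475451}{\left(-1411\right) \left(-901\right) + 2219169} = - \frac{3475451}{1271311 + 2219169} = - \frac{3475451}{3490480} = \left(-3475451\right) \frac{1}{3490480} = - \frac{496493}{498640}$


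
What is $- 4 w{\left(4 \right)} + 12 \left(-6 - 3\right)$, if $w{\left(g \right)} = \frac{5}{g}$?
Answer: $-113$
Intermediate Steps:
$- 4 w{\left(4 \right)} + 12 \left(-6 - 3\right) = - 4 \cdot \frac{5}{4} + 12 \left(-6 - 3\right) = - 4 \cdot 5 \cdot \frac{1}{4} + 12 \left(-6 - 3\right) = \left(-4\right) \frac{5}{4} + 12 \left(-9\right) = -5 - 108 = -113$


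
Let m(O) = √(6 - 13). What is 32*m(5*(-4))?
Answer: 32*I*√7 ≈ 84.664*I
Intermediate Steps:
m(O) = I*√7 (m(O) = √(-7) = I*√7)
32*m(5*(-4)) = 32*(I*√7) = 32*I*√7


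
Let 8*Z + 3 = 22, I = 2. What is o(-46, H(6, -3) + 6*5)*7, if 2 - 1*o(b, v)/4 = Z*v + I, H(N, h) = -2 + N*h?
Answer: -665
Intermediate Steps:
Z = 19/8 (Z = -3/8 + (⅛)*22 = -3/8 + 11/4 = 19/8 ≈ 2.3750)
o(b, v) = -19*v/2 (o(b, v) = 8 - 4*(19*v/8 + 2) = 8 - 4*(2 + 19*v/8) = 8 + (-8 - 19*v/2) = -19*v/2)
o(-46, H(6, -3) + 6*5)*7 = -19*((-2 + 6*(-3)) + 6*5)/2*7 = -19*((-2 - 18) + 30)/2*7 = -19*(-20 + 30)/2*7 = -19/2*10*7 = -95*7 = -665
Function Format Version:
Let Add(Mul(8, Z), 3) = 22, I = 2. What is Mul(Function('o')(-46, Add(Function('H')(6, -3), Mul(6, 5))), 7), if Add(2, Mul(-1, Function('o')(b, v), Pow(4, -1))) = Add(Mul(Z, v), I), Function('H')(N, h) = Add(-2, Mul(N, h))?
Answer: -665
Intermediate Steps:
Z = Rational(19, 8) (Z = Add(Rational(-3, 8), Mul(Rational(1, 8), 22)) = Add(Rational(-3, 8), Rational(11, 4)) = Rational(19, 8) ≈ 2.3750)
Function('o')(b, v) = Mul(Rational(-19, 2), v) (Function('o')(b, v) = Add(8, Mul(-4, Add(Mul(Rational(19, 8), v), 2))) = Add(8, Mul(-4, Add(2, Mul(Rational(19, 8), v)))) = Add(8, Add(-8, Mul(Rational(-19, 2), v))) = Mul(Rational(-19, 2), v))
Mul(Function('o')(-46, Add(Function('H')(6, -3), Mul(6, 5))), 7) = Mul(Mul(Rational(-19, 2), Add(Add(-2, Mul(6, -3)), Mul(6, 5))), 7) = Mul(Mul(Rational(-19, 2), Add(Add(-2, -18), 30)), 7) = Mul(Mul(Rational(-19, 2), Add(-20, 30)), 7) = Mul(Mul(Rational(-19, 2), 10), 7) = Mul(-95, 7) = -665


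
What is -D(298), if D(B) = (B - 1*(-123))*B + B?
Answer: -125756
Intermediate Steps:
D(B) = B + B*(123 + B) (D(B) = (B + 123)*B + B = (123 + B)*B + B = B*(123 + B) + B = B + B*(123 + B))
-D(298) = -298*(124 + 298) = -298*422 = -1*125756 = -125756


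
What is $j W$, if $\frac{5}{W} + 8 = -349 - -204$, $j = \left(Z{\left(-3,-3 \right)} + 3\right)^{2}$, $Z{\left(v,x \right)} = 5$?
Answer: $- \frac{320}{153} \approx -2.0915$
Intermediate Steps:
$j = 64$ ($j = \left(5 + 3\right)^{2} = 8^{2} = 64$)
$W = - \frac{5}{153}$ ($W = \frac{5}{-8 - 145} = \frac{5}{-153} = 5 \left(- \frac{1}{153}\right) = - \frac{5}{153} \approx -0.03268$)
$j W = 64 \left(- \frac{5}{153}\right) = - \frac{320}{153}$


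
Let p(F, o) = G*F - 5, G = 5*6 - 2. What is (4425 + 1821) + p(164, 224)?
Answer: 10833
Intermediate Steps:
G = 28 (G = 30 - 2 = 28)
p(F, o) = -5 + 28*F (p(F, o) = 28*F - 5 = -5 + 28*F)
(4425 + 1821) + p(164, 224) = (4425 + 1821) + (-5 + 28*164) = 6246 + (-5 + 4592) = 6246 + 4587 = 10833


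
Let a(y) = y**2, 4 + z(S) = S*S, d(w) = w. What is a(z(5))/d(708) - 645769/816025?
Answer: -32445809/192581900 ≈ -0.16848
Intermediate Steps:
z(S) = -4 + S**2 (z(S) = -4 + S*S = -4 + S**2)
a(z(5))/d(708) - 645769/816025 = (-4 + 5**2)**2/708 - 645769/816025 = (-4 + 25)**2*(1/708) - 645769*1/816025 = 21**2*(1/708) - 645769/816025 = 441*(1/708) - 645769/816025 = 147/236 - 645769/816025 = -32445809/192581900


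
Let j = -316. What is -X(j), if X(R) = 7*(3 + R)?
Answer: 2191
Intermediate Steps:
X(R) = 21 + 7*R
-X(j) = -(21 + 7*(-316)) = -(21 - 2212) = -1*(-2191) = 2191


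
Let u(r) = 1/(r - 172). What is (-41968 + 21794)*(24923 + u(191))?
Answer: -9553155612/19 ≈ -5.0280e+8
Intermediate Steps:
u(r) = 1/(-172 + r)
(-41968 + 21794)*(24923 + u(191)) = (-41968 + 21794)*(24923 + 1/(-172 + 191)) = -20174*(24923 + 1/19) = -20174*473538/19 = -9553155612/19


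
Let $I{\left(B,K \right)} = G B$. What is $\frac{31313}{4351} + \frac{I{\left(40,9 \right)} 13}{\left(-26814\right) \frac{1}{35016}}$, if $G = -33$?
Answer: $\frac{435874139557}{19444619} \approx 22416.0$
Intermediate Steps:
$I{\left(B,K \right)} = - 33 B$
$\frac{31313}{4351} + \frac{I{\left(40,9 \right)} 13}{\left(-26814\right) \frac{1}{35016}} = \frac{31313}{4351} + \frac{\left(-33\right) 40 \cdot 13}{\left(-26814\right) \frac{1}{35016}} = 31313 \cdot \frac{1}{4351} + \frac{\left(-1320\right) 13}{\left(-26814\right) \frac{1}{35016}} = \frac{31313}{4351} - \frac{17160}{- \frac{4469}{5836}} = \frac{31313}{4351} - - \frac{100145760}{4469} = \frac{31313}{4351} + \frac{100145760}{4469} = \frac{435874139557}{19444619}$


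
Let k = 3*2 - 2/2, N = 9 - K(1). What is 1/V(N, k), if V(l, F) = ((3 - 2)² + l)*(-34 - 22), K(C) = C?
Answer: -1/504 ≈ -0.0019841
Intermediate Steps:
N = 8 (N = 9 - 1*1 = 9 - 1 = 8)
k = 5 (k = 6 - 2*½ = 6 - 1 = 5)
V(l, F) = -56 - 56*l (V(l, F) = (1² + l)*(-56) = (1 + l)*(-56) = -56 - 56*l)
1/V(N, k) = 1/(-56 - 56*8) = 1/(-56 - 448) = 1/(-504) = -1/504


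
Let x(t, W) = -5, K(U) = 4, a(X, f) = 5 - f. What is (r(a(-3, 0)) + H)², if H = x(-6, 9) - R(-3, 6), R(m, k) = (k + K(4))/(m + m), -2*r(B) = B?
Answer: 1225/36 ≈ 34.028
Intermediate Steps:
r(B) = -B/2
R(m, k) = (4 + k)/(2*m) (R(m, k) = (k + 4)/(m + m) = (4 + k)/((2*m)) = (4 + k)*(1/(2*m)) = (4 + k)/(2*m))
H = -10/3 (H = -5 - (4 + 6)/(2*(-3)) = -5 - (-1)*10/(2*3) = -5 - 1*(-5/3) = -5 + 5/3 = -10/3 ≈ -3.3333)
(r(a(-3, 0)) + H)² = (-(5 - 1*0)/2 - 10/3)² = (-(5 + 0)/2 - 10/3)² = (-½*5 - 10/3)² = (-5/2 - 10/3)² = (-35/6)² = 1225/36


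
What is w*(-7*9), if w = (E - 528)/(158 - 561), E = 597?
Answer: 4347/403 ≈ 10.787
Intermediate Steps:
w = -69/403 (w = (597 - 528)/(158 - 561) = 69/(-403) = 69*(-1/403) = -69/403 ≈ -0.17122)
w*(-7*9) = -(-483)*9/403 = -69/403*(-63) = 4347/403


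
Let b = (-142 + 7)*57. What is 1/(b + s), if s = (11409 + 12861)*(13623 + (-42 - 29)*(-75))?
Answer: 1/459860265 ≈ 2.1746e-9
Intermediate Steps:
b = -7695 (b = -135*57 = -7695)
s = 459867960 (s = 24270*(13623 - 71*(-75)) = 24270*(13623 + 5325) = 24270*18948 = 459867960)
1/(b + s) = 1/(-7695 + 459867960) = 1/459860265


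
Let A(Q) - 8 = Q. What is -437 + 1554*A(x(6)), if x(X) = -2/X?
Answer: 11477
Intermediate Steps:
A(Q) = 8 + Q
-437 + 1554*A(x(6)) = -437 + 1554*(8 - 2/6) = -437 + 1554*(8 - 2*⅙) = -437 + 1554*(8 - ⅓) = -437 + 1554*(23/3) = -437 + 11914 = 11477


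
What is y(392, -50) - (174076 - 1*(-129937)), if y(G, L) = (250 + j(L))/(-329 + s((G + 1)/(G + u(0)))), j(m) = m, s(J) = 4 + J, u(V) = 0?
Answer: -38611857491/127007 ≈ -3.0401e+5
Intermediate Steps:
y(G, L) = (250 + L)/(-325 + (1 + G)/G) (y(G, L) = (250 + L)/(-329 + (4 + (G + 1)/(G + 0))) = (250 + L)/(-329 + (4 + (1 + G)/G)) = (250 + L)/(-325 + (1 + G)/G))
y(392, -50) - (174076 - 1*(-129937)) = 392*(250 - 50)/(1 - 324*392) - (174076 - 1*(-129937)) = 392*200/(1 - 127008) - (174076 + 129937) = 392*200/(-127007) - 1*304013 = 392*(-1/127007)*200 - 304013 = -78400/127007 - 304013 = -38611857491/127007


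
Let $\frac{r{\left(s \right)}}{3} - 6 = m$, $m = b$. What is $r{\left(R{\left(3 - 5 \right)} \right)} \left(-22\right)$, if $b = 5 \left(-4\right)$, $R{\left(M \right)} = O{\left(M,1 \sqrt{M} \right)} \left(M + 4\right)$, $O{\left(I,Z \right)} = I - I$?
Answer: $924$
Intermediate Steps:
$O{\left(I,Z \right)} = 0$
$R{\left(M \right)} = 0$ ($R{\left(M \right)} = 0 \left(M + 4\right) = 0 \left(4 + M\right) = 0$)
$b = -20$
$m = -20$
$r{\left(s \right)} = -42$ ($r{\left(s \right)} = 18 + 3 \left(-20\right) = 18 - 60 = -42$)
$r{\left(R{\left(3 - 5 \right)} \right)} \left(-22\right) = \left(-42\right) \left(-22\right) = 924$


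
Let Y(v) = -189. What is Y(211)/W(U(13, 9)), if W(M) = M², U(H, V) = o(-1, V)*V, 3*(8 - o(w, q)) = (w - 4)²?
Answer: -21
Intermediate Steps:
o(w, q) = 8 - (-4 + w)²/3 (o(w, q) = 8 - (w - 4)²/3 = 8 - (-4 + w)²/3)
U(H, V) = -V/3 (U(H, V) = (8 - (-4 - 1)²/3)*V = (8 - ⅓*(-5)²)*V = (8 - ⅓*25)*V = (8 - 25/3)*V = -V/3)
Y(211)/W(U(13, 9)) = -189/((-⅓*9)²) = -189/((-3)²) = -189/9 = -189*⅑ = -21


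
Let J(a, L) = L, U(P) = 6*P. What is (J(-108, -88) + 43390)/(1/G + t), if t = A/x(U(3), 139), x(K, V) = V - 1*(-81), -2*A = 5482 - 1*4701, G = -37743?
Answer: -65373895440/2679793 ≈ -24395.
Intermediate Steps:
A = -781/2 (A = -(5482 - 1*4701)/2 = -(5482 - 4701)/2 = -½*781 = -781/2 ≈ -390.50)
x(K, V) = 81 + V (x(K, V) = V + 81 = 81 + V)
t = -71/40 (t = -781/(2*(81 + 139)) = -781/2/220 = -781/2*1/220 = -71/40 ≈ -1.7750)
(J(-108, -88) + 43390)/(1/G + t) = (-88 + 43390)/(1/(-37743) - 71/40) = 43302/(-1/37743 - 71/40) = 43302/(-2679793/1509720) = 43302*(-1509720/2679793) = -65373895440/2679793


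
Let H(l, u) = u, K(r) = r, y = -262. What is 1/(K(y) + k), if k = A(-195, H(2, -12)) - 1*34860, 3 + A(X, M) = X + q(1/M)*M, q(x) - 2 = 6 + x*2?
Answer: -1/35414 ≈ -2.8237e-5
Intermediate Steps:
q(x) = 8 + 2*x (q(x) = 2 + (6 + x*2) = 2 + (6 + 2*x) = 8 + 2*x)
A(X, M) = -3 + X + M*(8 + 2/M) (A(X, M) = -3 + (X + (8 + 2/M)*M) = -3 + (X + M*(8 + 2/M)) = -3 + X + M*(8 + 2/M))
k = -35152 (k = (-1 - 195 + 8*(-12)) - 1*34860 = (-1 - 195 - 96) - 34860 = -292 - 34860 = -35152)
1/(K(y) + k) = 1/(-262 - 35152) = 1/(-35414) = -1/35414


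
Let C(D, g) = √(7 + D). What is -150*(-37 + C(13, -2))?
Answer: 5550 - 300*√5 ≈ 4879.2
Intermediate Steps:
-150*(-37 + C(13, -2)) = -150*(-37 + √(7 + 13)) = -150*(-37 + √20) = -150*(-37 + 2*√5) = 5550 - 300*√5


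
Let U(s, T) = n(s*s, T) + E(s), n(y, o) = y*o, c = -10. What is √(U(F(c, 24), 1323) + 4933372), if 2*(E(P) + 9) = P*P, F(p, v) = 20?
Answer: √5462763 ≈ 2337.3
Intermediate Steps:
n(y, o) = o*y
E(P) = -9 + P²/2 (E(P) = -9 + (P*P)/2 = -9 + P²/2)
U(s, T) = -9 + s²/2 + T*s² (U(s, T) = T*(s*s) + (-9 + s²/2) = T*s² + (-9 + s²/2) = -9 + s²/2 + T*s²)
√(U(F(c, 24), 1323) + 4933372) = √((-9 + (½)*20² + 1323*20²) + 4933372) = √((-9 + (½)*400 + 1323*400) + 4933372) = √((-9 + 200 + 529200) + 4933372) = √(529391 + 4933372) = √5462763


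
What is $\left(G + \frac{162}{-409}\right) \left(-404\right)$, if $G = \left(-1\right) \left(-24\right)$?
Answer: $- \frac{3900216}{409} \approx -9536.0$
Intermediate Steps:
$G = 24$
$\left(G + \frac{162}{-409}\right) \left(-404\right) = \left(24 + \frac{162}{-409}\right) \left(-404\right) = \left(24 + 162 \left(- \frac{1}{409}\right)\right) \left(-404\right) = \left(24 - \frac{162}{409}\right) \left(-404\right) = \frac{9654}{409} \left(-404\right) = - \frac{3900216}{409}$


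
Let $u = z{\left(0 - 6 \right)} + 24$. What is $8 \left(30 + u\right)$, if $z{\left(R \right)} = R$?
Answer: $384$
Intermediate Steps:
$u = 18$ ($u = \left(0 - 6\right) + 24 = -6 + 24 = 18$)
$8 \left(30 + u\right) = 8 \left(30 + 18\right) = 8 \cdot 48 = 384$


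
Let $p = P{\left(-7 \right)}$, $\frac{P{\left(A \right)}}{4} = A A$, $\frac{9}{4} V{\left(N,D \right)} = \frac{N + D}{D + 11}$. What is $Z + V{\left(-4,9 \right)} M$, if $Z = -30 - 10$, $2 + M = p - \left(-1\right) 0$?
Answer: $- \frac{166}{9} \approx -18.444$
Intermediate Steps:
$V{\left(N,D \right)} = \frac{4 \left(D + N\right)}{9 \left(11 + D\right)}$ ($V{\left(N,D \right)} = \frac{4 \frac{N + D}{D + 11}}{9} = \frac{4 \frac{D + N}{11 + D}}{9} = \frac{4 \left(D + N\right)}{9 \left(11 + D\right)}$)
$P{\left(A \right)} = 4 A^{2}$ ($P{\left(A \right)} = 4 A A = 4 A^{2}$)
$p = 196$ ($p = 4 \left(-7\right)^{2} = 4 \cdot 49 = 196$)
$M = 194$ ($M = -2 + \left(196 - \left(-1\right) 0\right) = -2 + \left(196 - 0\right) = -2 + \left(196 + 0\right) = -2 + 196 = 194$)
$Z = -40$ ($Z = -30 - 10 = -40$)
$Z + V{\left(-4,9 \right)} M = -40 + \frac{4 \left(9 - 4\right)}{9 \left(11 + 9\right)} 194 = -40 + \frac{4}{9} \cdot \frac{1}{20} \cdot 5 \cdot 194 = -40 + \frac{1}{9} \cdot 194 = -40 + \frac{194}{9} = - \frac{166}{9}$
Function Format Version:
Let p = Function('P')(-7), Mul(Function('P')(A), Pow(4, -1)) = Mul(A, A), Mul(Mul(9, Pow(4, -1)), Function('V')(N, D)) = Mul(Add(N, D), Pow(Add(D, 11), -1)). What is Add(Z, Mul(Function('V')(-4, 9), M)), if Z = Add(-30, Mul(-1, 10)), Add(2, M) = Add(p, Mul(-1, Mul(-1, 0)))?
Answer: Rational(-166, 9) ≈ -18.444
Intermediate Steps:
Function('V')(N, D) = Mul(Rational(4, 9), Pow(Add(11, D), -1), Add(D, N)) (Function('V')(N, D) = Mul(Rational(4, 9), Mul(Add(N, D), Pow(Add(D, 11), -1))) = Mul(Rational(4, 9), Mul(Add(D, N), Pow(Add(11, D), -1))) = Mul(Rational(4, 9), Mul(Pow(Add(11, D), -1), Add(D, N))) = Mul(Rational(4, 9), Pow(Add(11, D), -1), Add(D, N)))
Function('P')(A) = Mul(4, Pow(A, 2)) (Function('P')(A) = Mul(4, Mul(A, A)) = Mul(4, Pow(A, 2)))
p = 196 (p = Mul(4, Pow(-7, 2)) = Mul(4, 49) = 196)
M = 194 (M = Add(-2, Add(196, Mul(-1, Mul(-1, 0)))) = Add(-2, Add(196, Mul(-1, 0))) = Add(-2, Add(196, 0)) = Add(-2, 196) = 194)
Z = -40 (Z = Add(-30, -10) = -40)
Add(Z, Mul(Function('V')(-4, 9), M)) = Add(-40, Mul(Mul(Rational(4, 9), Pow(Add(11, 9), -1), Add(9, -4)), 194)) = Add(-40, Mul(Mul(Rational(4, 9), Pow(20, -1), 5), 194)) = Add(-40, Mul(Mul(Rational(4, 9), Rational(1, 20), 5), 194)) = Add(-40, Mul(Rational(1, 9), 194)) = Add(-40, Rational(194, 9)) = Rational(-166, 9)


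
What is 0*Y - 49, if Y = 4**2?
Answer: -49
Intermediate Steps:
Y = 16
0*Y - 49 = 0*16 - 49 = 0 - 49 = -49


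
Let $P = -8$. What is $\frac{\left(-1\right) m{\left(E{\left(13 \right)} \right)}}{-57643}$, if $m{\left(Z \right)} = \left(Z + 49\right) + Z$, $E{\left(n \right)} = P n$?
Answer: $- \frac{159}{57643} \approx -0.0027584$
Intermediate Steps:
$E{\left(n \right)} = - 8 n$
$m{\left(Z \right)} = 49 + 2 Z$ ($m{\left(Z \right)} = \left(49 + Z\right) + Z = 49 + 2 Z$)
$\frac{\left(-1\right) m{\left(E{\left(13 \right)} \right)}}{-57643} = \frac{\left(-1\right) \left(49 + 2 \left(\left(-8\right) 13\right)\right)}{-57643} = - (49 + 2 \left(-104\right)) \left(- \frac{1}{57643}\right) = - (49 - 208) \left(- \frac{1}{57643}\right) = \left(-1\right) \left(-159\right) \left(- \frac{1}{57643}\right) = 159 \left(- \frac{1}{57643}\right) = - \frac{159}{57643}$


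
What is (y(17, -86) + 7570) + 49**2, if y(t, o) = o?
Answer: 9885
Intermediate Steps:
(y(17, -86) + 7570) + 49**2 = (-86 + 7570) + 49**2 = 7484 + 2401 = 9885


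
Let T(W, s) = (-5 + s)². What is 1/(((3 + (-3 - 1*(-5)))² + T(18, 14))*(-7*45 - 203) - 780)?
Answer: -1/55688 ≈ -1.7957e-5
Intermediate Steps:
1/(((3 + (-3 - 1*(-5)))² + T(18, 14))*(-7*45 - 203) - 780) = 1/(((3 + (-3 - 1*(-5)))² + (-5 + 14)²)*(-7*45 - 203) - 780) = 1/(((3 + (-3 + 5))² + 9²)*(-315 - 203) - 780) = 1/(((3 + 2)² + 81)*(-518) - 780) = 1/((5² + 81)*(-518) - 780) = 1/((25 + 81)*(-518) - 780) = 1/(106*(-518) - 780) = 1/(-54908 - 780) = 1/(-55688) = -1/55688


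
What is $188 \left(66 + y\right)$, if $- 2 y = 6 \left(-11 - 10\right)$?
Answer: $24252$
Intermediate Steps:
$y = 63$ ($y = - \frac{6 \left(-11 - 10\right)}{2} = - \frac{6 \left(-21\right)}{2} = \left(- \frac{1}{2}\right) \left(-126\right) = 63$)
$188 \left(66 + y\right) = 188 \left(66 + 63\right) = 188 \cdot 129 = 24252$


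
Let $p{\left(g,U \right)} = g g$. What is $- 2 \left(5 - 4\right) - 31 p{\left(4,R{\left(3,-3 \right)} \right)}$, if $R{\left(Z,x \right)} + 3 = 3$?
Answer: $-498$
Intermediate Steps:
$R{\left(Z,x \right)} = 0$ ($R{\left(Z,x \right)} = -3 + 3 = 0$)
$p{\left(g,U \right)} = g^{2}$
$- 2 \left(5 - 4\right) - 31 p{\left(4,R{\left(3,-3 \right)} \right)} = - 2 \left(5 - 4\right) - 31 \cdot 4^{2} = \left(-2\right) 1 - 496 = -2 - 496 = -498$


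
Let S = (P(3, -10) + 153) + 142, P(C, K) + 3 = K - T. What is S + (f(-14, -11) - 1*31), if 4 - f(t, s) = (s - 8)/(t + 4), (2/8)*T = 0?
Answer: 2531/10 ≈ 253.10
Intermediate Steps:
T = 0 (T = 4*0 = 0)
f(t, s) = 4 - (-8 + s)/(4 + t) (f(t, s) = 4 - (s - 8)/(t + 4) = 4 - (-8 + s)/(4 + t))
P(C, K) = -3 + K (P(C, K) = -3 + (K - 1*0) = -3 + (K + 0) = -3 + K)
S = 282 (S = ((-3 - 10) + 153) + 142 = (-13 + 153) + 142 = 140 + 142 = 282)
S + (f(-14, -11) - 1*31) = 282 + ((24 - 1*(-11) + 4*(-14))/(4 - 14) - 1*31) = 282 + ((24 + 11 - 56)/(-10) - 31) = 282 + (-⅒*(-21) - 31) = 282 + (21/10 - 31) = 282 - 289/10 = 2531/10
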